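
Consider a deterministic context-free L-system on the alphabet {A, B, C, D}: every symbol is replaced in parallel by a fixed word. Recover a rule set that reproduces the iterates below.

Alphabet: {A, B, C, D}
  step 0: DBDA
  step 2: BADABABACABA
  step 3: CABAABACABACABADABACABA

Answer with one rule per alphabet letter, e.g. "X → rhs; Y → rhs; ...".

  step 2 ⇒ step 3: BADABABACABA ⇒ CA·BA·A·BA·CA·BA·CA·BA·DA·BA·CA·BA
    A ↦ BA
    B ↦ CA
    C ↦ DA
    D ↦ A

A->BA, B->CA, C->DA, D->A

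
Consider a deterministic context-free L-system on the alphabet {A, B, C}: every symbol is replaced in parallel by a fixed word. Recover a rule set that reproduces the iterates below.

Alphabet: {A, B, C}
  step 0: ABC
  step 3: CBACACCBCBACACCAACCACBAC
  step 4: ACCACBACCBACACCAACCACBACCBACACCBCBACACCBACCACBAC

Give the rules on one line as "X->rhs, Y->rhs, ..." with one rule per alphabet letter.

  step 3 ⇒ step 4: CBACACCBCBACACCAACCACBAC ⇒ AC·CA·CB·AC·CB·AC·AC·CA·AC·CA·CB·AC·CB·AC·AC·CB·CB·AC·AC·CB·AC·CA·CB·AC
    A ↦ CB
    B ↦ CA
    C ↦ AC

A->CB, B->CA, C->AC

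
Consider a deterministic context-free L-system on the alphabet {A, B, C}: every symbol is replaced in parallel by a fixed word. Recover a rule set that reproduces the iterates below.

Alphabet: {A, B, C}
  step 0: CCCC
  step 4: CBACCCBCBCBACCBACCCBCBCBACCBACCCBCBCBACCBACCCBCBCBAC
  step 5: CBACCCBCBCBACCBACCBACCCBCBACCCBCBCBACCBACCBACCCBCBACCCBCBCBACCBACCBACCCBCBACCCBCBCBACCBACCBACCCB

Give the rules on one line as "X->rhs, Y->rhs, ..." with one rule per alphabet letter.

A->C, B->AC, C->CB

  step 4 ⇒ step 5: CBACCCBCBCBACCBACCCBCBCBACCBACCCBCBCBACCBACCCBCBCBAC ⇒ CB·AC·C·CB·CB·CB·AC·CB·AC·CB·AC·C·CB·CB·AC·C·CB·CB·CB·AC·CB·AC·CB·AC·C·CB·CB·AC·C·CB·CB·CB·AC·CB·AC·CB·AC·C·CB·CB·AC·C·CB·CB·CB·AC·CB·AC·CB·AC·C·CB
    A ↦ C
    B ↦ AC
    C ↦ CB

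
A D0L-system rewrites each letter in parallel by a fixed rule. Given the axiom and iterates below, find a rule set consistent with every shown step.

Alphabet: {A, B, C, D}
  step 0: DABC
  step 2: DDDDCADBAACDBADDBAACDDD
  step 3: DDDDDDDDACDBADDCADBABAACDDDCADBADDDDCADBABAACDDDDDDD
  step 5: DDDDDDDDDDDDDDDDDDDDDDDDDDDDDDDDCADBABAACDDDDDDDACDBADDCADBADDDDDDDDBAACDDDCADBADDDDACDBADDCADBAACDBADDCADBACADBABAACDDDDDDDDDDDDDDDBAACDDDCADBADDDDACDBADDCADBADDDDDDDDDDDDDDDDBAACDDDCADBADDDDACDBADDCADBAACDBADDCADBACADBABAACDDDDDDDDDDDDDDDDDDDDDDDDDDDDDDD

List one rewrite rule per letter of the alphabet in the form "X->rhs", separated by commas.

  step 2 ⇒ step 3: DDDDCADBAACDBADDBAACDDD ⇒ DD·DD·DD·DD·ACD·BA·DD·CAD·BA·BA·ACD·DD·CAD·BA·DD·DD·CAD·BA·BA·ACD·DD·DD·DD
    A ↦ BA
    B ↦ CAD
    C ↦ ACD
    D ↦ DD

A->BA, B->CAD, C->ACD, D->DD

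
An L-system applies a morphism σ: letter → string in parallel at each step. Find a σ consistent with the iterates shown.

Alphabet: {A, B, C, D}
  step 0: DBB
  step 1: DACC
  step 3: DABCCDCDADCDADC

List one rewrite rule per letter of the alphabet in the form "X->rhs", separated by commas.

  step 0 ⇒ step 1: DBB ⇒ DA·C·C
    B ↦ C
    D ↦ DA
    A ↦ BC  (constrained at step 1)
    C ↦ DC  (constrained at step 1)

A->BC, B->C, C->DC, D->DA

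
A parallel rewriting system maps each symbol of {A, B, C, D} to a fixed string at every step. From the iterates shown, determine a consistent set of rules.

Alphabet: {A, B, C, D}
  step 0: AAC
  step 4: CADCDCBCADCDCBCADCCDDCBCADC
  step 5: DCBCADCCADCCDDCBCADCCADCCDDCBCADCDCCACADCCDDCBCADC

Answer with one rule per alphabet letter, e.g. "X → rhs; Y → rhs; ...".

  step 4 ⇒ step 5: CADCDCBCADCDCBCADCCDDCBCADC ⇒ DC·B·CA·DC·CA·DC·CD·DC·B·CA·DC·CA·DC·CD·DC·B·CA·DC·DC·CA·CA·DC·CD·DC·B·CA·DC
    A ↦ B
    B ↦ CD
    C ↦ DC
    D ↦ CA

A->B, B->CD, C->DC, D->CA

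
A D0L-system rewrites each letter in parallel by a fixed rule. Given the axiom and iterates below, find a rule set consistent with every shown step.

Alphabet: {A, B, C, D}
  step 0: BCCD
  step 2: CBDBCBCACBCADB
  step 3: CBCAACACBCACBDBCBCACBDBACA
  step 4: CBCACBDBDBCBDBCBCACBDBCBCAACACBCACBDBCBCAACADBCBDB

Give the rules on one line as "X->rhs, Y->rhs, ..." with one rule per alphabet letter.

  step 3 ⇒ step 4: CBCAACACBCACBDBCBCACBDBACA ⇒ CB·CA·CB·DB·DB·CB·DB·CB·CA·CB·DB·CB·CA·A·CA·CB·CA·CB·DB·CB·CA·A·CA·DB·CB·DB
    A ↦ DB
    B ↦ CA
    C ↦ CB
    D ↦ A

A->DB, B->CA, C->CB, D->A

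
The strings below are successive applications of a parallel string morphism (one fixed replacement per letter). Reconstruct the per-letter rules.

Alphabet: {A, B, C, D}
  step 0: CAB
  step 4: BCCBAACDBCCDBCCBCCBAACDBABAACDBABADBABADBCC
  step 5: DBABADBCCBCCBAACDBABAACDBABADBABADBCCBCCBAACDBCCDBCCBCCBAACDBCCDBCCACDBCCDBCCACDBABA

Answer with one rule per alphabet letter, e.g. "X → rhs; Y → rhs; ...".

A->BCC, B->D, C->BA, D->AC

  step 4 ⇒ step 5: BCCBAACDBCCDBCCBCCBAACDBABAACDBABADBABADBCC ⇒ D·BA·BA·D·BCC·BCC·BA·AC·D·BA·BA·AC·D·BA·BA·D·BA·BA·D·BCC·BCC·BA·AC·D·BCC·D·BCC·BCC·BA·AC·D·BCC·D·BCC·AC·D·BCC·D·BCC·AC·D·BA·BA
    A ↦ BCC
    B ↦ D
    C ↦ BA
    D ↦ AC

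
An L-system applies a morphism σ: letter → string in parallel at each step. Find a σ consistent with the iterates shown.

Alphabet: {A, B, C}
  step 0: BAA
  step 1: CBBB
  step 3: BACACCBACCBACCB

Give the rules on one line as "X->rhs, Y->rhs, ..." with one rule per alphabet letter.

A->B, B->CB, C->AC

  step 0 ⇒ step 1: BAA ⇒ CB·B·B
    A ↦ B
    B ↦ CB
    C ↦ AC  (constrained at step 1)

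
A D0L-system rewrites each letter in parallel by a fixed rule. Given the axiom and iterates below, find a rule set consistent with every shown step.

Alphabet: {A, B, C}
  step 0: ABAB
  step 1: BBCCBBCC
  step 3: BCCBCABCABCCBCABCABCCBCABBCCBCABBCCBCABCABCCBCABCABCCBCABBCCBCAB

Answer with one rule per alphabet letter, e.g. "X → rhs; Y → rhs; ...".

  step 0 ⇒ step 1: ABAB ⇒ B·BCC·B·BCC
    A ↦ B
    B ↦ BCC
    C ↦ BCA  (constrained at step 1)

A->B, B->BCC, C->BCA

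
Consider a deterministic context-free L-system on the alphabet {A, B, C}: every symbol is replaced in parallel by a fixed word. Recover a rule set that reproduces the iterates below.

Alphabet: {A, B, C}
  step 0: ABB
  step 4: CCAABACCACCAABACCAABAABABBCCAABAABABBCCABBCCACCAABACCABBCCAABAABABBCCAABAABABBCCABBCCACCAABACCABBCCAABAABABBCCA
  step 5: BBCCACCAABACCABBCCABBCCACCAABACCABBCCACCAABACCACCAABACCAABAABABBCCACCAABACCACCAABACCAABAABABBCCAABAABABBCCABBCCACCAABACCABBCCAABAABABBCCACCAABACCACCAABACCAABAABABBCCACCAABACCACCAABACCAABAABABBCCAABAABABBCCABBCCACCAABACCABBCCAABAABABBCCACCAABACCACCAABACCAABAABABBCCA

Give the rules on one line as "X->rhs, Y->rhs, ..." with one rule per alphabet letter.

  step 4 ⇒ step 5: CCAABACCACCAABACCAABAABABBCCAABAABABBCCABBCCACCAABACCABBCCAABAABABBCCAABAABABBCCABBCCACCAABACCABBCCAABAABABBCCA ⇒ B·B·CCA·CCA·ABA·CCA·B·B·CCA·B·B·CCA·CCA·ABA·CCA·B·B·CCA·CCA·ABA·CCA·CCA·ABA·CCA·ABA·ABA·B·B·CCA·CCA·ABA·CCA·CCA·ABA·CCA·ABA·ABA·B·B·CCA·ABA·ABA·B·B·CCA·B·B·CCA·CCA·ABA·CCA·B·B·CCA·ABA·ABA·B·B·CCA·CCA·ABA·CCA·CCA·ABA·CCA·ABA·ABA·B·B·CCA·CCA·ABA·CCA·CCA·ABA·CCA·ABA·ABA·B·B·CCA·ABA·ABA·B·B·CCA·B·B·CCA·CCA·ABA·CCA·B·B·CCA·ABA·ABA·B·B·CCA·CCA·ABA·CCA·CCA·ABA·CCA·ABA·ABA·B·B·CCA
    A ↦ CCA
    B ↦ ABA
    C ↦ B

A->CCA, B->ABA, C->B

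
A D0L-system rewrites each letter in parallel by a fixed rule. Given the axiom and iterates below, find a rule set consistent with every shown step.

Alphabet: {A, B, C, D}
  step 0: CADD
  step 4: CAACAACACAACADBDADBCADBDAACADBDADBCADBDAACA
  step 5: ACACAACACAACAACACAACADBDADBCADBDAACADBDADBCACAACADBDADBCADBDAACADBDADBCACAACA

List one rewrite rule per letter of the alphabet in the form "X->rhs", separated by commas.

  step 4 ⇒ step 5: CAACAACACAACADBDADBCADBDAACADBDADBCADBDAACA ⇒ A·CA·CA·A·CA·CA·A·CA·A·CA·CA·A·CA·DB·DA·DB·CA·DB·DA·A·CA·DB·DA·DB·CA·CA·A·CA·DB·DA·DB·CA·DB·DA·A·CA·DB·DA·DB·CA·CA·A·CA
    A ↦ CA
    B ↦ DA
    C ↦ A
    D ↦ DB

A->CA, B->DA, C->A, D->DB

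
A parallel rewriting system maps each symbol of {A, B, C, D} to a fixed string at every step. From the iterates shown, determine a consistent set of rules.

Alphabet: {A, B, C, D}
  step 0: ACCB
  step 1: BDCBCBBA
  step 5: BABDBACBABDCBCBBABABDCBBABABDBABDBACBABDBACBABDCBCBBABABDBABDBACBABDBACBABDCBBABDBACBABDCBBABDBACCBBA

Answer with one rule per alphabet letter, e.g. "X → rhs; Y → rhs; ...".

A->BD, B->BA, C->CB, D->C

  step 0 ⇒ step 1: ACCB ⇒ BD·CB·CB·BA
    A ↦ BD
    B ↦ BA
    C ↦ CB
    D ↦ C  (constrained at step 1)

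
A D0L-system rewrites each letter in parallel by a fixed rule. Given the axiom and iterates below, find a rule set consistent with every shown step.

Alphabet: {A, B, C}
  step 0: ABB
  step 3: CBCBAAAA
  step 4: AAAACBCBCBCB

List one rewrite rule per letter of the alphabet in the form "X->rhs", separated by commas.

  step 3 ⇒ step 4: CBCBAAAA ⇒ A·A·A·A·CB·CB·CB·CB
    A ↦ CB
    B ↦ A
    C ↦ A

A->CB, B->A, C->A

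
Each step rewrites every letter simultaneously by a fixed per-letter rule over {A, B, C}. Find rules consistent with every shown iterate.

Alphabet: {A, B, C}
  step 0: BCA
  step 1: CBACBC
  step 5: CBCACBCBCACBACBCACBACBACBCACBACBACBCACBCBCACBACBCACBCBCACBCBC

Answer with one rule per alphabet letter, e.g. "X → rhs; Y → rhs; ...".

  step 0 ⇒ step 1: BCA ⇒ CB·A·CBC
    A ↦ CBC
    B ↦ CB
    C ↦ A

A->CBC, B->CB, C->A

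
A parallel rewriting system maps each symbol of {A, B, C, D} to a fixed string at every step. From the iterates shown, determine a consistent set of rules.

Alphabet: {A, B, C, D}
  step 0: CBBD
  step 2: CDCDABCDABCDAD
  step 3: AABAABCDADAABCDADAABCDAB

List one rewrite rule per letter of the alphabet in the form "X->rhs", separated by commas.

A->CD, B->AD, C->A, D->AB

  step 2 ⇒ step 3: CDCDABCDABCDAD ⇒ A·AB·A·AB·CD·AD·A·AB·CD·AD·A·AB·CD·AB
    A ↦ CD
    B ↦ AD
    C ↦ A
    D ↦ AB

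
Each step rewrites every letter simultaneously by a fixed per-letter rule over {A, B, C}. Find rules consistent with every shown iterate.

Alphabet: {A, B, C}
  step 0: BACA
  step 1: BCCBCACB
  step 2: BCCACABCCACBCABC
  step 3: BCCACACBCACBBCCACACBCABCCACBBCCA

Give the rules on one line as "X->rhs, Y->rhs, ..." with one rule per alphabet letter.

A->CB, B->BC, C->CA

  step 2 ⇒ step 3: BCCACABCCACBCABC ⇒ BC·CA·CA·CB·CA·CB·BC·CA·CA·CB·CA·BC·CA·CB·BC·CA
    A ↦ CB
    B ↦ BC
    C ↦ CA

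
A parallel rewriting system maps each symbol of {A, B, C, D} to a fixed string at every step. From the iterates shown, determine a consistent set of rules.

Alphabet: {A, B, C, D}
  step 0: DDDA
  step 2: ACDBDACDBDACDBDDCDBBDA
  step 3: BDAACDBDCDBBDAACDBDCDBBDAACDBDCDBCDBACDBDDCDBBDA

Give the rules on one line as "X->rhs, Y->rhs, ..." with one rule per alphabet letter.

  step 2 ⇒ step 3: ACDBDACDBDACDBDDCDBBDA ⇒ BDA·A·CDB·D·CDB·BDA·A·CDB·D·CDB·BDA·A·CDB·D·CDB·CDB·A·CDB·D·D·CDB·BDA
    A ↦ BDA
    B ↦ D
    C ↦ A
    D ↦ CDB

A->BDA, B->D, C->A, D->CDB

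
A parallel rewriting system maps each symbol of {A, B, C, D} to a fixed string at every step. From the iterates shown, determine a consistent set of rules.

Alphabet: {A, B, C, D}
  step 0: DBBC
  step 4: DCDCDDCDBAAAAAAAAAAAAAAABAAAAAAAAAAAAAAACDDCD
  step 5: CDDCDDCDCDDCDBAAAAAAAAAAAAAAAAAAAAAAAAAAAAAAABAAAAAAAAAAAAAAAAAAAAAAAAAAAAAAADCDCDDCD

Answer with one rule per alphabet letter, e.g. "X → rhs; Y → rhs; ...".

A->AA, B->BA, C->D, D->CD

  step 4 ⇒ step 5: DCDCDDCDBAAAAAAAAAAAAAAABAAAAAAAAAAAAAAACDDCD ⇒ CD·D·CD·D·CD·CD·D·CD·BA·AA·AA·AA·AA·AA·AA·AA·AA·AA·AA·AA·AA·AA·AA·AA·BA·AA·AA·AA·AA·AA·AA·AA·AA·AA·AA·AA·AA·AA·AA·AA·D·CD·CD·D·CD
    A ↦ AA
    B ↦ BA
    C ↦ D
    D ↦ CD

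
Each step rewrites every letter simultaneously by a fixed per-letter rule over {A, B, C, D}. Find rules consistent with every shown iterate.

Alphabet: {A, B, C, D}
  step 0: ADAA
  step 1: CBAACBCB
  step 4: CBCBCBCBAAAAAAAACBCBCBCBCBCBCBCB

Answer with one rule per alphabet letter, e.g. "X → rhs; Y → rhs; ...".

  step 0 ⇒ step 1: ADAA ⇒ CB·AA·CB·CB
    A ↦ CB
    D ↦ AA
    B ↦ D  (constrained at step 1)
    C ↦ D  (constrained at step 1)

A->CB, B->D, C->D, D->AA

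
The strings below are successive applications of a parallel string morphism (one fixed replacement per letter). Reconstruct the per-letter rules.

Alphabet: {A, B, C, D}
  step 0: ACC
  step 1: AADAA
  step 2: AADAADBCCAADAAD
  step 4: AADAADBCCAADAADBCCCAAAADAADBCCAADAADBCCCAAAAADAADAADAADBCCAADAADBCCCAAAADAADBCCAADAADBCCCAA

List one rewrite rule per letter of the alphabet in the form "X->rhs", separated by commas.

A->AAD, B->C, C->A, D->BCC

  step 1 ⇒ step 2: AADAA ⇒ AAD·AAD·BCC·AAD·AAD
    A ↦ AAD
    D ↦ BCC
    B ↦ C  (constrained at step 2)
  step 0 ⇒ step 1: ACC ⇒ AAD·A·A
    C ↦ A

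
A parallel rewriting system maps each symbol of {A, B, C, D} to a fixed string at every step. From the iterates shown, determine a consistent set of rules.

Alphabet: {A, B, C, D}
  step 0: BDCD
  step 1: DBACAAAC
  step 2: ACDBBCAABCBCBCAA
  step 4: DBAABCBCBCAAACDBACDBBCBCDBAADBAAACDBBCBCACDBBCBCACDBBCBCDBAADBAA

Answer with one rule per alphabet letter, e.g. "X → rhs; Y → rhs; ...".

A->BC, B->DB, C->AA, D->AC

  step 1 ⇒ step 2: DBACAAAC ⇒ AC·DB·BC·AA·BC·BC·BC·AA
    A ↦ BC
    B ↦ DB
    C ↦ AA
    D ↦ AC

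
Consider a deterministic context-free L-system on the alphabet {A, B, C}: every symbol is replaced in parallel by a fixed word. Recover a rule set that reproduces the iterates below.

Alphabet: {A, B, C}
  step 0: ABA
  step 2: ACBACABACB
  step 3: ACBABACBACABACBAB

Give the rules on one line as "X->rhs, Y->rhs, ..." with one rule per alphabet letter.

  step 2 ⇒ step 3: ACBACABACB ⇒ AC·B·AB·AC·B·AC·AB·AC·B·AB
    A ↦ AC
    B ↦ AB
    C ↦ B

A->AC, B->AB, C->B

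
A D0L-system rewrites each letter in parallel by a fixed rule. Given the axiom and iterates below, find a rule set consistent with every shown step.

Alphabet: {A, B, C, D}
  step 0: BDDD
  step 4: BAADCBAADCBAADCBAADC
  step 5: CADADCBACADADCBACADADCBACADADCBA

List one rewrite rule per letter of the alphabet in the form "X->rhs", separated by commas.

A->AD, B->C, C->BA, D->C

  step 4 ⇒ step 5: BAADCBAADCBAADCBAADC ⇒ C·AD·AD·C·BA·C·AD·AD·C·BA·C·AD·AD·C·BA·C·AD·AD·C·BA
    A ↦ AD
    B ↦ C
    C ↦ BA
    D ↦ C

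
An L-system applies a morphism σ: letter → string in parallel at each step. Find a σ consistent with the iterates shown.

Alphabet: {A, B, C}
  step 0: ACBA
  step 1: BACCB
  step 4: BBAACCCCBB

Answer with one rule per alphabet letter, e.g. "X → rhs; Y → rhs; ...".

  step 0 ⇒ step 1: ACBA ⇒ B·A·CC·B
    A ↦ B
    B ↦ CC
    C ↦ A

A->B, B->CC, C->A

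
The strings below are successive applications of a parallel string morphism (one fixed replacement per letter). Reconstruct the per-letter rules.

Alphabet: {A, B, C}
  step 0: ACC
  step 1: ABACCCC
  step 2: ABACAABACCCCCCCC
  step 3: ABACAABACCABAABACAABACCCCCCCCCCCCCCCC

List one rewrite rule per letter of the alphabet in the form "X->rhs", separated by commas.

  step 2 ⇒ step 3: ABACAABACCCCCCCC ⇒ ABA·CA·ABA·CC·ABA·ABA·CA·ABA·CC·CC·CC·CC·CC·CC·CC·CC
    A ↦ ABA
    B ↦ CA
    C ↦ CC

A->ABA, B->CA, C->CC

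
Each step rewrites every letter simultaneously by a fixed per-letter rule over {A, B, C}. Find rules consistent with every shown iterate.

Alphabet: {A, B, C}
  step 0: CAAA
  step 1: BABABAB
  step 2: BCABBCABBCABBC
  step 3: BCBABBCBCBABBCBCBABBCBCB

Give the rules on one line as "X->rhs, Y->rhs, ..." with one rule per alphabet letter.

A->AB, B->BC, C->B

  step 2 ⇒ step 3: BCABBCABBCABBC ⇒ BC·B·AB·BC·BC·B·AB·BC·BC·B·AB·BC·BC·B
    A ↦ AB
    B ↦ BC
    C ↦ B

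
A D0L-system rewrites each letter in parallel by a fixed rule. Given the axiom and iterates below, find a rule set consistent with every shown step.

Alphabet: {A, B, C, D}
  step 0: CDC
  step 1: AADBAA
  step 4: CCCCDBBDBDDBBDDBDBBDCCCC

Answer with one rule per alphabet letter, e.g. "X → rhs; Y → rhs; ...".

A->C, B->BD, C->AA, D->DB

  step 0 ⇒ step 1: CDC ⇒ AA·DB·AA
    C ↦ AA
    D ↦ DB
    A ↦ C  (constrained at step 1)
    B ↦ BD  (constrained at step 1)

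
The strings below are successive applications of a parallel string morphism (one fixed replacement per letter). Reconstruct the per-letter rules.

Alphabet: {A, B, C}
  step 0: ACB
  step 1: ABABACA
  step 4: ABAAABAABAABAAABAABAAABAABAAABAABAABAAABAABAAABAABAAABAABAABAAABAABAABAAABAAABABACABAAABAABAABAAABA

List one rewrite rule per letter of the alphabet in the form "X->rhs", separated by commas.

A->ABA, B->A, C->BAC

  step 0 ⇒ step 1: ACB ⇒ ABA·BAC·A
    A ↦ ABA
    B ↦ A
    C ↦ BAC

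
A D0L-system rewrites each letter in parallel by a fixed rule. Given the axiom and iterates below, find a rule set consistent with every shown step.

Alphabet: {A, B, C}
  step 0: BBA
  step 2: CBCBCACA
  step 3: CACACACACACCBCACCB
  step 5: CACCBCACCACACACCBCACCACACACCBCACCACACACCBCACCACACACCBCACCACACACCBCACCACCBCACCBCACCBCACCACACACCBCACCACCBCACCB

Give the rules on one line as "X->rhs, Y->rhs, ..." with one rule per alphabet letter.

A->CB, B->A, C->CAC

  step 2 ⇒ step 3: CBCBCACA ⇒ CAC·A·CAC·A·CAC·CB·CAC·CB
    A ↦ CB
    B ↦ A
    C ↦ CAC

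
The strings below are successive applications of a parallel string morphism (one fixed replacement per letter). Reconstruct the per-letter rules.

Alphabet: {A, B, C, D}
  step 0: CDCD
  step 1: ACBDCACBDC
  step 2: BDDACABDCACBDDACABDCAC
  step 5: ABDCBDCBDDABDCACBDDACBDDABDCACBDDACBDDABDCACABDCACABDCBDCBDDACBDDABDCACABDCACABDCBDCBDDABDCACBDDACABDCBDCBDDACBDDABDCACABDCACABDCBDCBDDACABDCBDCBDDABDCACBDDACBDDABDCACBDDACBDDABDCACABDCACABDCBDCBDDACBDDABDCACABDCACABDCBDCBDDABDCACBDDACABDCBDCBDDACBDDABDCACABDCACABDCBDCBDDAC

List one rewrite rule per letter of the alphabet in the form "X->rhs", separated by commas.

A->BDD, B->A, C->AC, D->BDC

  step 1 ⇒ step 2: ACBDCACBDC ⇒ BDD·AC·A·BDC·AC·BDD·AC·A·BDC·AC
    A ↦ BDD
    B ↦ A
    C ↦ AC
    D ↦ BDC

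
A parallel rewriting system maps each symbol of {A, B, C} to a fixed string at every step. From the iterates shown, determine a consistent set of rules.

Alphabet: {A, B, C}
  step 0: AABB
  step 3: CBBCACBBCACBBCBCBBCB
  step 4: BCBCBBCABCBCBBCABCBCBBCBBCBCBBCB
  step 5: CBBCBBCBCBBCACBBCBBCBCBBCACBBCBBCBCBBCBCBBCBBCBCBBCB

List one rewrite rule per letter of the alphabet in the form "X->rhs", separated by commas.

  step 4 ⇒ step 5: BCBCBBCABCBCBBCABCBCBBCBBCBCBBCB ⇒ CB·B·CB·B·CB·CB·B·CA·CB·B·CB·B·CB·CB·B·CA·CB·B·CB·B·CB·CB·B·CB·CB·B·CB·B·CB·CB·B·CB
    A ↦ CA
    B ↦ CB
    C ↦ B

A->CA, B->CB, C->B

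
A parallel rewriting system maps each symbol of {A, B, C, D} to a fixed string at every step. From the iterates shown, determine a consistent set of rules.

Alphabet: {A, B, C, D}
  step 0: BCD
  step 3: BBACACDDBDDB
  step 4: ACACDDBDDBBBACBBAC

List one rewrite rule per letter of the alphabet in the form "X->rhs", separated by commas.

  step 3 ⇒ step 4: BBACACDDBDDB ⇒ AC·AC·D·DB·D·DB·B·B·AC·B·B·AC
    A ↦ D
    B ↦ AC
    C ↦ DB
    D ↦ B

A->D, B->AC, C->DB, D->B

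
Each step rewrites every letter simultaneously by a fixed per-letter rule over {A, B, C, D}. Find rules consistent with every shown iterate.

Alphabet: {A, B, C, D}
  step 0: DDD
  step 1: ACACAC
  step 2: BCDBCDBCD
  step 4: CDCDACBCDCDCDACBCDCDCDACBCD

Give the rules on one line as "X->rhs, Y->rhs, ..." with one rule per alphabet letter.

  step 1 ⇒ step 2: ACACAC ⇒ B·CD·B·CD·B·CD
    A ↦ B
    C ↦ CD
    B ↦ C  (constrained at step 2)
  step 0 ⇒ step 1: DDD ⇒ AC·AC·AC
    D ↦ AC

A->B, B->C, C->CD, D->AC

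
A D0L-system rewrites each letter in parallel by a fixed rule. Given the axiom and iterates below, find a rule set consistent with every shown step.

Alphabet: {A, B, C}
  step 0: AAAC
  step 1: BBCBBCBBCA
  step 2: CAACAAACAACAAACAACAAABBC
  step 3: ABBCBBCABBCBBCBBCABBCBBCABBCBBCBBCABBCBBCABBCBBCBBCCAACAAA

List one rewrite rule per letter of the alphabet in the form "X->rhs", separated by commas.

A->BBC, B->CAA, C->A

  step 2 ⇒ step 3: CAACAAACAACAAACAACAAABBC ⇒ A·BBC·BBC·A·BBC·BBC·BBC·A·BBC·BBC·A·BBC·BBC·BBC·A·BBC·BBC·A·BBC·BBC·BBC·CAA·CAA·A
    A ↦ BBC
    B ↦ CAA
    C ↦ A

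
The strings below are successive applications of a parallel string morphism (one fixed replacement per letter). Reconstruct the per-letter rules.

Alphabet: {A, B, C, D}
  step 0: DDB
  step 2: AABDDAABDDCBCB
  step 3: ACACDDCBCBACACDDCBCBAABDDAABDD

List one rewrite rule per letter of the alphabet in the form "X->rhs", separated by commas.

A->AC, B->DD, C->AAB, D->CB

  step 2 ⇒ step 3: AABDDAABDDCBCB ⇒ AC·AC·DD·CB·CB·AC·AC·DD·CB·CB·AAB·DD·AAB·DD
    A ↦ AC
    B ↦ DD
    C ↦ AAB
    D ↦ CB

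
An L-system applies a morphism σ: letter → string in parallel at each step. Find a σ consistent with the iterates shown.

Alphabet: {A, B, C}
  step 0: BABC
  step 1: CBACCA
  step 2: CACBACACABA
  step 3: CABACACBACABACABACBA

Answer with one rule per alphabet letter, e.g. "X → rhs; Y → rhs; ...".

A->BA, B->C, C->CA

  step 2 ⇒ step 3: CACBACACABA ⇒ CA·BA·CA·C·BA·CA·BA·CA·BA·C·BA
    A ↦ BA
    B ↦ C
    C ↦ CA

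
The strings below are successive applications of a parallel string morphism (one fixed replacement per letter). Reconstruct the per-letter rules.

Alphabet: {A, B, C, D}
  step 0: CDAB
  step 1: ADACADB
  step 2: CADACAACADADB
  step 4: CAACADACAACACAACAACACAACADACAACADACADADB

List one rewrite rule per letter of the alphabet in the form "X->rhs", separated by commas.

  step 1 ⇒ step 2: ADACADB ⇒ CA·DA·CA·A·CA·DA·DB
    A ↦ CA
    B ↦ DB
    C ↦ A
    D ↦ DA

A->CA, B->DB, C->A, D->DA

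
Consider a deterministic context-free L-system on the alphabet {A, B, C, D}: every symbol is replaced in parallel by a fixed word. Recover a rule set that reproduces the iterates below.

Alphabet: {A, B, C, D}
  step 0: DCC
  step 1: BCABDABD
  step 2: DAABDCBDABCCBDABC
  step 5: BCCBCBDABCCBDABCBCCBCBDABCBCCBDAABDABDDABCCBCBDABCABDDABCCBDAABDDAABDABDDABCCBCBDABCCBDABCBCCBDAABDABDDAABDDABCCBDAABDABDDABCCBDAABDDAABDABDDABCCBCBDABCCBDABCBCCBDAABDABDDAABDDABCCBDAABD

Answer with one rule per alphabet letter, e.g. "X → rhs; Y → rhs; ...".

  step 1 ⇒ step 2: BCABDABD ⇒ DA·ABD·CB·DA·BC·CB·DA·BC
    A ↦ CB
    B ↦ DA
    C ↦ ABD
    D ↦ BC

A->CB, B->DA, C->ABD, D->BC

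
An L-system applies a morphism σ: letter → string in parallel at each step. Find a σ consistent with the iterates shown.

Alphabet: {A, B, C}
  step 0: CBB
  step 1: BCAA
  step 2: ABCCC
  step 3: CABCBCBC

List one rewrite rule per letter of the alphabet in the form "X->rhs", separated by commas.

A->C, B->A, C->BC

  step 2 ⇒ step 3: ABCCC ⇒ C·A·BC·BC·BC
    A ↦ C
    B ↦ A
    C ↦ BC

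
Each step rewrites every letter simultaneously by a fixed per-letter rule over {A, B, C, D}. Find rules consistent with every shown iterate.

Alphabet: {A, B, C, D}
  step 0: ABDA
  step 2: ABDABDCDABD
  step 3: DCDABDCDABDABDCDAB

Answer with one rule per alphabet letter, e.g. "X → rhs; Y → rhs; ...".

  step 2 ⇒ step 3: ABDABDCDABD ⇒ DC·D·AB·DC·D·AB·D·AB·DC·D·AB
    A ↦ DC
    B ↦ D
    C ↦ D
    D ↦ AB

A->DC, B->D, C->D, D->AB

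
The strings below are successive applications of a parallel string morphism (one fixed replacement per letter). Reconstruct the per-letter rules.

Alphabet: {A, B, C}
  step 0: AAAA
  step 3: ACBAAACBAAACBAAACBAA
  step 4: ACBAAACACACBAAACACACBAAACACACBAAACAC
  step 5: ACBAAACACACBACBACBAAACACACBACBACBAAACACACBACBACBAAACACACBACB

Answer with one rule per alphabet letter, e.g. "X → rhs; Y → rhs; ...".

A->AC, B->AA, C->B

  step 4 ⇒ step 5: ACBAAACACACBAAACACACBAAACACACBAAACAC ⇒ AC·B·AA·AC·AC·AC·B·AC·B·AC·B·AA·AC·AC·AC·B·AC·B·AC·B·AA·AC·AC·AC·B·AC·B·AC·B·AA·AC·AC·AC·B·AC·B
    A ↦ AC
    B ↦ AA
    C ↦ B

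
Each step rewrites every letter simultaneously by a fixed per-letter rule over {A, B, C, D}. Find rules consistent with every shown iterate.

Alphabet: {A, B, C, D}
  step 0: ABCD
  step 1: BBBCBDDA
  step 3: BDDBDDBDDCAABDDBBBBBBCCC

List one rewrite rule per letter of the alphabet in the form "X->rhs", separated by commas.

A->BBB, B->C, C->BDD, D->A

  step 0 ⇒ step 1: ABCD ⇒ BBB·C·BDD·A
    A ↦ BBB
    B ↦ C
    C ↦ BDD
    D ↦ A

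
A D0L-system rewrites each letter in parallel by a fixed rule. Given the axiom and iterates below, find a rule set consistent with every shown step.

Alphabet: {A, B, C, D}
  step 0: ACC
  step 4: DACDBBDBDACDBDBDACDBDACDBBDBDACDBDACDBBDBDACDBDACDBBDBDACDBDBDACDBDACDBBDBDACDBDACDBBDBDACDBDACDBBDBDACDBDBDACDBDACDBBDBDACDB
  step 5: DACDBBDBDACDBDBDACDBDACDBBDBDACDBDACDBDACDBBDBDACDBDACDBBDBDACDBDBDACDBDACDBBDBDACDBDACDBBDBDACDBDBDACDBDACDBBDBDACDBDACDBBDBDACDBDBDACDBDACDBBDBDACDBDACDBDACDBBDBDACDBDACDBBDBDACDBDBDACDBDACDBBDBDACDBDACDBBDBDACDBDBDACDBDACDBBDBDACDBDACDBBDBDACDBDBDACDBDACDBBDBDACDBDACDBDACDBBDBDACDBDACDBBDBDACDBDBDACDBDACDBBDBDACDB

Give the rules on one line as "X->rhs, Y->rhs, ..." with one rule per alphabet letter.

  step 4 ⇒ step 5: DACDBBDBDACDBDBDACDBDACDBBDBDACDBDACDBBDBDACDBDACDBBDBDACDBDBDACDBDACDBBDBDACDBDACDBBDBDACDBDACDBBDBDACDBDBDACDBDACDBBDBDACDB ⇒ DAC·DB·BDB·DAC·DB·DB·DAC·DB·DAC·DB·BDB·DAC·DB·DAC·DB·DAC·DB·BDB·DAC·DB·DAC·DB·BDB·DAC·DB·DB·DAC·DB·DAC·DB·BDB·DAC·DB·DAC·DB·BDB·DAC·DB·DB·DAC·DB·DAC·DB·BDB·DAC·DB·DAC·DB·BDB·DAC·DB·DB·DAC·DB·DAC·DB·BDB·DAC·DB·DAC·DB·DAC·DB·BDB·DAC·DB·DAC·DB·BDB·DAC·DB·DB·DAC·DB·DAC·DB·BDB·DAC·DB·DAC·DB·BDB·DAC·DB·DB·DAC·DB·DAC·DB·BDB·DAC·DB·DAC·DB·BDB·DAC·DB·DB·DAC·DB·DAC·DB·BDB·DAC·DB·DAC·DB·DAC·DB·BDB·DAC·DB·DAC·DB·BDB·DAC·DB·DB·DAC·DB·DAC·DB·BDB·DAC·DB
    A ↦ DB
    B ↦ DB
    C ↦ BDB
    D ↦ DAC

A->DB, B->DB, C->BDB, D->DAC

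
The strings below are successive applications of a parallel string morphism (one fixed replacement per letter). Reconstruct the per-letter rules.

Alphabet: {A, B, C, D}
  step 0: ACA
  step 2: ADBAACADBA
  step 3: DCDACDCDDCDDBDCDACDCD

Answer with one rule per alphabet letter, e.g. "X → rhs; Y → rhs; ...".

  step 2 ⇒ step 3: ADBAACADBA ⇒ DCD·A·C·DCD·DCD·DB·DCD·A·C·DCD
    A ↦ DCD
    B ↦ C
    C ↦ DB
    D ↦ A

A->DCD, B->C, C->DB, D->A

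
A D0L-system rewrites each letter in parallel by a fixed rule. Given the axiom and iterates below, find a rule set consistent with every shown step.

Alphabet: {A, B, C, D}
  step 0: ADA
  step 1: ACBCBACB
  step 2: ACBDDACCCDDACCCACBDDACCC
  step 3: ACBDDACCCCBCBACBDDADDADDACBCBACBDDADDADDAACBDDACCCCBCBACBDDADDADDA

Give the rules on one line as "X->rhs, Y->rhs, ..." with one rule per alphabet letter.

A->ACB, B->CCC, C->DDA, D->CB

  step 2 ⇒ step 3: ACBDDACCCDDACCCACBDDACCC ⇒ ACB·DDA·CCC·CB·CB·ACB·DDA·DDA·DDA·CB·CB·ACB·DDA·DDA·DDA·ACB·DDA·CCC·CB·CB·ACB·DDA·DDA·DDA
    A ↦ ACB
    B ↦ CCC
    C ↦ DDA
    D ↦ CB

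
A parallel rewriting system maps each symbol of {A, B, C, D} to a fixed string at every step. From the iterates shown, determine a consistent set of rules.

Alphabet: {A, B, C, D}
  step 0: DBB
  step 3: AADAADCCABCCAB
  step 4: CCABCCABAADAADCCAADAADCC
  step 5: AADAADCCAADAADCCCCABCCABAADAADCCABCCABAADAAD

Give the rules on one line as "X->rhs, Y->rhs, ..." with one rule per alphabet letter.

A->C, B->C, C->AAD, D->AB

  step 4 ⇒ step 5: CCABCCABAADAADCCAADAADCC ⇒ AAD·AAD·C·C·AAD·AAD·C·C·C·C·AB·C·C·AB·AAD·AAD·C·C·AB·C·C·AB·AAD·AAD
    A ↦ C
    B ↦ C
    C ↦ AAD
    D ↦ AB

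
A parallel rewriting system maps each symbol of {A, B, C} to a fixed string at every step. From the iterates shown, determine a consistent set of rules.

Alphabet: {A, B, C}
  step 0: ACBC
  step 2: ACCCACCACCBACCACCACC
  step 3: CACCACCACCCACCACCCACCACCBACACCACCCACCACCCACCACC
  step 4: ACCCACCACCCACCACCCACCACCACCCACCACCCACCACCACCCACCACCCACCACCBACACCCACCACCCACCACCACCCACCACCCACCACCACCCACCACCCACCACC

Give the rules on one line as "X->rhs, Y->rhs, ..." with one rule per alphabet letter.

A->C, B->BA, C->ACC

  step 3 ⇒ step 4: CACCACCACCCACCACCCACCACCBACACCACCCACCACCCACCACC ⇒ ACC·C·ACC·ACC·C·ACC·ACC·C·ACC·ACC·ACC·C·ACC·ACC·C·ACC·ACC·ACC·C·ACC·ACC·C·ACC·ACC·BA·C·ACC·C·ACC·ACC·C·ACC·ACC·ACC·C·ACC·ACC·C·ACC·ACC·ACC·C·ACC·ACC·C·ACC·ACC
    A ↦ C
    B ↦ BA
    C ↦ ACC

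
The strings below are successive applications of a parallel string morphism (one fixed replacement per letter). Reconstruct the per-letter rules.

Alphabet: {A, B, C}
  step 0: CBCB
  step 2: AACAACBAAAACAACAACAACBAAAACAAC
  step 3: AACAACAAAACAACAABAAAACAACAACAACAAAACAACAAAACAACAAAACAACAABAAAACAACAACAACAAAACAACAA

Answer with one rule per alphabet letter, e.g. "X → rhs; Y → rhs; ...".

A->AAC, B->BAA, C->AA

  step 2 ⇒ step 3: AACAACBAAAACAACAACAACBAAAACAAC ⇒ AAC·AAC·AA·AAC·AAC·AA·BAA·AAC·AAC·AAC·AAC·AA·AAC·AAC·AA·AAC·AAC·AA·AAC·AAC·AA·BAA·AAC·AAC·AAC·AAC·AA·AAC·AAC·AA
    A ↦ AAC
    B ↦ BAA
    C ↦ AA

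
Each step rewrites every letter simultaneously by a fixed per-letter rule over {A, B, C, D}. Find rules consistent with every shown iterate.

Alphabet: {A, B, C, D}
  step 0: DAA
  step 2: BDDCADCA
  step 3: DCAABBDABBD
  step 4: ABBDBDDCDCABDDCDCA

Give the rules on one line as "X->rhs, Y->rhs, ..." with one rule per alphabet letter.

A->BD, B->DC, C->B, D->A

  step 3 ⇒ step 4: DCAABBDABBD ⇒ A·B·BD·BD·DC·DC·A·BD·DC·DC·A
    A ↦ BD
    B ↦ DC
    C ↦ B
    D ↦ A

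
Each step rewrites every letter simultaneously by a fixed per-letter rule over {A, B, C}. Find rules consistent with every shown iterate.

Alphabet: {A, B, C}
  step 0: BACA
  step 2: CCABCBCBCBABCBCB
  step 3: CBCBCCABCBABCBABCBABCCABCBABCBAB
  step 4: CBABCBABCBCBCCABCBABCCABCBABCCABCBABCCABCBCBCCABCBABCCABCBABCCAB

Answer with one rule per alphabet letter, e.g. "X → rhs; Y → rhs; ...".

  step 3 ⇒ step 4: CBCBCCABCBABCBABCBABCCABCBABCBAB ⇒ CB·AB·CB·AB·CB·CB·CC·AB·CB·AB·CC·AB·CB·AB·CC·AB·CB·AB·CC·AB·CB·CB·CC·AB·CB·AB·CC·AB·CB·AB·CC·AB
    A ↦ CC
    B ↦ AB
    C ↦ CB

A->CC, B->AB, C->CB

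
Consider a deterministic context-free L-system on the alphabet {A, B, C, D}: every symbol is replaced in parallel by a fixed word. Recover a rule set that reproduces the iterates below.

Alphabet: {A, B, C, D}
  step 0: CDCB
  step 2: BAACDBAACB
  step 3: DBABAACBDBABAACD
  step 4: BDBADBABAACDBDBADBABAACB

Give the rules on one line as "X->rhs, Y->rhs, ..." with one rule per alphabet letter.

  step 3 ⇒ step 4: DBABAACBDBABAACD ⇒ B·D·BA·D·BA·BA·AC·D·B·D·BA·D·BA·BA·AC·B
    A ↦ BA
    B ↦ D
    C ↦ AC
    D ↦ B

A->BA, B->D, C->AC, D->B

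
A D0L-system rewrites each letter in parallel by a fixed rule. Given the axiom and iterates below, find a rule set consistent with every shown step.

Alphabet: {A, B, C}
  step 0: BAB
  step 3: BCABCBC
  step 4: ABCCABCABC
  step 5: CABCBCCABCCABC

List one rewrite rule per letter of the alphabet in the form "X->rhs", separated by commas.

  step 4 ⇒ step 5: ABCCABCABC ⇒ C·A·BC·BC·C·A·BC·C·A·BC
    A ↦ C
    B ↦ A
    C ↦ BC

A->C, B->A, C->BC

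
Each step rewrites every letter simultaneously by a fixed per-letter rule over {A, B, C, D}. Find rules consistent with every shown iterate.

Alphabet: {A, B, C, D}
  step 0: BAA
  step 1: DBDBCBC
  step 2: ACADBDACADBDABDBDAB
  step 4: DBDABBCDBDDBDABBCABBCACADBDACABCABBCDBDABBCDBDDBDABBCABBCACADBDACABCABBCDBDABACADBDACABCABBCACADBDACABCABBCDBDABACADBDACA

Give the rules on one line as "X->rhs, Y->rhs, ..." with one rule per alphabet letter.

A->BC, B->DBD, C->AB, D->ACA

  step 1 ⇒ step 2: DBDBCBC ⇒ ACA·DBD·ACA·DBD·AB·DBD·AB
    B ↦ DBD
    C ↦ AB
    D ↦ ACA
  step 0 ⇒ step 1: BAA ⇒ DBD·BC·BC
    A ↦ BC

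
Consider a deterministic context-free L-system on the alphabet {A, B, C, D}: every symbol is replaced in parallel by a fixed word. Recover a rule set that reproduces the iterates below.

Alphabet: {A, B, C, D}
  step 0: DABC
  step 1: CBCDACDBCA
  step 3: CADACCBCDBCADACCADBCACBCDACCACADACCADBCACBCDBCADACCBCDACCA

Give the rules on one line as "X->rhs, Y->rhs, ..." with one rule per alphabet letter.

A->DAC, B->DB, C->CA, D->CBC

  step 0 ⇒ step 1: DABC ⇒ CBC·DAC·DB·CA
    A ↦ DAC
    B ↦ DB
    C ↦ CA
    D ↦ CBC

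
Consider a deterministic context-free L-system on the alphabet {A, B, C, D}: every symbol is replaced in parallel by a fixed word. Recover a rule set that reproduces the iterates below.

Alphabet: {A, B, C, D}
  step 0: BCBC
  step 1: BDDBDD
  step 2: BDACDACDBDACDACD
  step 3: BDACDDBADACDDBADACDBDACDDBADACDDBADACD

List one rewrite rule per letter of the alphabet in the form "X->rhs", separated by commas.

A->DBA, B->BD, C->D, D->ACD

  step 2 ⇒ step 3: BDACDACDBDACDACD ⇒ BD·ACD·DBA·D·ACD·DBA·D·ACD·BD·ACD·DBA·D·ACD·DBA·D·ACD
    A ↦ DBA
    B ↦ BD
    C ↦ D
    D ↦ ACD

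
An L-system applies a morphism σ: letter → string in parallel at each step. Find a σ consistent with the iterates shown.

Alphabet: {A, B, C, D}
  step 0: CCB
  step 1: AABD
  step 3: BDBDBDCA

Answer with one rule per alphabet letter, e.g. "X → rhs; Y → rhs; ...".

A->B, B->BD, C->A, D->C

  step 0 ⇒ step 1: CCB ⇒ A·A·BD
    B ↦ BD
    C ↦ A
    A ↦ B  (constrained at step 1)
    D ↦ C  (constrained at step 1)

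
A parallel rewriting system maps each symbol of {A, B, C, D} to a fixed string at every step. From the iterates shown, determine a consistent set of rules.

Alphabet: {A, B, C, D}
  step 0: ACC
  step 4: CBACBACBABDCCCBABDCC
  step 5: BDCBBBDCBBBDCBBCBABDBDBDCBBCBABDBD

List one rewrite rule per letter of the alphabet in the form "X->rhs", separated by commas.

  step 4 ⇒ step 5: CBACBACBABDCCCBABDCC ⇒ BD·C·BB·BD·C·BB·BD·C·BB·C·BA·BD·BD·BD·C·BB·C·BA·BD·BD
    A ↦ BB
    B ↦ C
    C ↦ BD
    D ↦ BA

A->BB, B->C, C->BD, D->BA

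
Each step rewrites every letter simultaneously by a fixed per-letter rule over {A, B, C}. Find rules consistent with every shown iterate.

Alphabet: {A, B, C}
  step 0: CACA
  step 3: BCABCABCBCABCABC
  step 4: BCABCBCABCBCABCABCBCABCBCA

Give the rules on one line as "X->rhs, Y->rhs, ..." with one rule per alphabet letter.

A->BC, B->BC, C->A

  step 3 ⇒ step 4: BCABCABCBCABCABC ⇒ BC·A·BC·BC·A·BC·BC·A·BC·A·BC·BC·A·BC·BC·A
    A ↦ BC
    B ↦ BC
    C ↦ A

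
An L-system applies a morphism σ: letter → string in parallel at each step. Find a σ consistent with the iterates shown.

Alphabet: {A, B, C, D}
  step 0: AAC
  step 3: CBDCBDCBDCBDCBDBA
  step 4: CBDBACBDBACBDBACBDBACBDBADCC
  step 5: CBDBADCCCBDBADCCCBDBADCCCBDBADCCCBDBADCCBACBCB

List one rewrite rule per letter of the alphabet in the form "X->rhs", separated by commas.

  step 4 ⇒ step 5: CBDBACBDBACBDBACBDBACBDBADCC ⇒ CB·D·BA·D·CC·CB·D·BA·D·CC·CB·D·BA·D·CC·CB·D·BA·D·CC·CB·D·BA·D·CC·BA·CB·CB
    A ↦ CC
    B ↦ D
    C ↦ CB
    D ↦ BA

A->CC, B->D, C->CB, D->BA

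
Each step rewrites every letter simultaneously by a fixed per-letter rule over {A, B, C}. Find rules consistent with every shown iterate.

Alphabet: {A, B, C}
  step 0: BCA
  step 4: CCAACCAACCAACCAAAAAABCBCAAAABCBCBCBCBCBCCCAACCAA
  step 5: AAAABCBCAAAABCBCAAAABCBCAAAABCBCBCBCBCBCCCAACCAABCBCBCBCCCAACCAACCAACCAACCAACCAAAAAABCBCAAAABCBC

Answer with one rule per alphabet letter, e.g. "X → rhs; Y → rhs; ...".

A->BC, B->CC, C->AA

  step 4 ⇒ step 5: CCAACCAACCAACCAAAAAABCBCAAAABCBCBCBCBCBCCCAACCAA ⇒ AA·AA·BC·BC·AA·AA·BC·BC·AA·AA·BC·BC·AA·AA·BC·BC·BC·BC·BC·BC·CC·AA·CC·AA·BC·BC·BC·BC·CC·AA·CC·AA·CC·AA·CC·AA·CC·AA·CC·AA·AA·AA·BC·BC·AA·AA·BC·BC
    A ↦ BC
    B ↦ CC
    C ↦ AA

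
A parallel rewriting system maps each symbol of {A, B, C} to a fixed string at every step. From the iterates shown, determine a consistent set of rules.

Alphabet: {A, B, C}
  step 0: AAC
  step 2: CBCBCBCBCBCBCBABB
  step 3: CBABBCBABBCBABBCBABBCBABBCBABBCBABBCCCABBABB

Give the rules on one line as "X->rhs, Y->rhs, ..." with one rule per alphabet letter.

A->CCC, B->ABB, C->CB

  step 2 ⇒ step 3: CBCBCBCBCBCBCBABB ⇒ CB·ABB·CB·ABB·CB·ABB·CB·ABB·CB·ABB·CB·ABB·CB·ABB·CCC·ABB·ABB
    A ↦ CCC
    B ↦ ABB
    C ↦ CB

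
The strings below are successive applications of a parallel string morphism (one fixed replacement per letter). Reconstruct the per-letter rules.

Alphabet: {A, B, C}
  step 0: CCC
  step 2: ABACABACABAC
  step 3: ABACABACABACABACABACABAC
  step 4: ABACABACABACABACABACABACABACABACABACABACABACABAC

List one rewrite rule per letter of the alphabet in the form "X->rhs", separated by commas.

  step 3 ⇒ step 4: ABACABACABACABACABACABAC ⇒ AB·AC·AB·AC·AB·AC·AB·AC·AB·AC·AB·AC·AB·AC·AB·AC·AB·AC·AB·AC·AB·AC·AB·AC
    A ↦ AB
    B ↦ AC
    C ↦ AC

A->AB, B->AC, C->AC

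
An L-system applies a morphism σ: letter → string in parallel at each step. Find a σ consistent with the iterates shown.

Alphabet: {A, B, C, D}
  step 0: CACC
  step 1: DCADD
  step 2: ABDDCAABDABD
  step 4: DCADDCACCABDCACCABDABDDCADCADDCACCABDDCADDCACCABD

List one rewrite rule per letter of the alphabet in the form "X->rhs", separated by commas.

A->CA, B->CC, C->D, D->ABD

  step 1 ⇒ step 2: DCADD ⇒ ABD·D·CA·ABD·ABD
    A ↦ CA
    C ↦ D
    D ↦ ABD
    B ↦ CC  (constrained at step 2)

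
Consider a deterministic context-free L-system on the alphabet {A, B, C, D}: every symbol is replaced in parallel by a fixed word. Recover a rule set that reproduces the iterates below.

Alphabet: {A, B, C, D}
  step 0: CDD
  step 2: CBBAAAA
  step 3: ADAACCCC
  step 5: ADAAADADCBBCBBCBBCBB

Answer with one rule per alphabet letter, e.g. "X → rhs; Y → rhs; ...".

A->C, B->A, C->AD, D->BB

  step 2 ⇒ step 3: CBBAAAA ⇒ AD·A·A·C·C·C·C
    A ↦ C
    B ↦ A
    C ↦ AD
    D ↦ BB  (constrained at step 0)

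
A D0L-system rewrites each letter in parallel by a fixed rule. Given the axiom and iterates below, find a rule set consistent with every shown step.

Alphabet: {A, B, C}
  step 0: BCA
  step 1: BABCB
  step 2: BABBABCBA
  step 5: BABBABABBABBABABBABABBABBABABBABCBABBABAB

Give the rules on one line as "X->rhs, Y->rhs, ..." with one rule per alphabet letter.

  step 1 ⇒ step 2: BABCB ⇒ BA·B·BA·BC·BA
    A ↦ B
    B ↦ BA
    C ↦ BC

A->B, B->BA, C->BC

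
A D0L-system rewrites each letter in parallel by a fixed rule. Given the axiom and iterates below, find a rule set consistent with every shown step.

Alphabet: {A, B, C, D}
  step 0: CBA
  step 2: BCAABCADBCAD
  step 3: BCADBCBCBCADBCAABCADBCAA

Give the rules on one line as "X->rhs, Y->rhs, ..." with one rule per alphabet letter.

  step 2 ⇒ step 3: BCAABCADBCAD ⇒ BC·AD·BC·BC·BC·AD·BC·AA·BC·AD·BC·AA
    A ↦ BC
    B ↦ BC
    C ↦ AD
    D ↦ AA

A->BC, B->BC, C->AD, D->AA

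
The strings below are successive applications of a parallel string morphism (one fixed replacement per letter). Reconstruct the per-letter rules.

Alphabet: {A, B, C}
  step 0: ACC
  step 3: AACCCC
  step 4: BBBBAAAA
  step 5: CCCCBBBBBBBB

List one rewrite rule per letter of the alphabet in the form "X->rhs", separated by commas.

  step 4 ⇒ step 5: BBBBAAAA ⇒ C·C·C·C·BB·BB·BB·BB
    A ↦ BB
    B ↦ C
  step 3 ⇒ step 4: AACCCC ⇒ BB·BB·A·A·A·A
    C ↦ A

A->BB, B->C, C->A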